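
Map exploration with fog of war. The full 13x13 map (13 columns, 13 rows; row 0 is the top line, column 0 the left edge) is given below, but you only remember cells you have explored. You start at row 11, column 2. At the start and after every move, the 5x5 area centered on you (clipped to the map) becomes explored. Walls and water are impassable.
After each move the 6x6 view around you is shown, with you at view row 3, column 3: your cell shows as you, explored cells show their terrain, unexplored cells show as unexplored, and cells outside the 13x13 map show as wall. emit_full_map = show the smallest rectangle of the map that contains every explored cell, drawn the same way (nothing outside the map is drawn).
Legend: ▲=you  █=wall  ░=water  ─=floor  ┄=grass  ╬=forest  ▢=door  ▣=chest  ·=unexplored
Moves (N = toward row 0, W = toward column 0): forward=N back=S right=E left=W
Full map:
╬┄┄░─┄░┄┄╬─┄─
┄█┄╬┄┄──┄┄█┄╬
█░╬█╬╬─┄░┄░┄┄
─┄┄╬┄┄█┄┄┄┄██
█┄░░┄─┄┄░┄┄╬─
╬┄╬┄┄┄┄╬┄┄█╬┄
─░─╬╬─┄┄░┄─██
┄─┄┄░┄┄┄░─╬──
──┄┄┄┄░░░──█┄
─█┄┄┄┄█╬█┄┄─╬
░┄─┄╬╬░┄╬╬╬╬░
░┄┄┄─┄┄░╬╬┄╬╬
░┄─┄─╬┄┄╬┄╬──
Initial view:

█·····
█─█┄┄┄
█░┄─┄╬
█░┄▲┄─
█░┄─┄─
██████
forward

█·····
█──┄┄┄
█─█┄┄┄
█░┄▲┄╬
█░┄┄┄─
█░┄─┄─

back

█──┄┄┄
█─█┄┄┄
█░┄─┄╬
█░┄▲┄─
█░┄─┄─
██████

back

█─█┄┄┄
█░┄─┄╬
█░┄┄┄─
█░┄▲┄─
██████
██████

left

██─█┄┄
██░┄─┄
██░┄┄┄
██░▲─┄
██████
██████

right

█─█┄┄┄
█░┄─┄╬
█░┄┄┄─
█░┄▲┄─
██████
██████

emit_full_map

──┄┄┄
─█┄┄┄
░┄─┄╬
░┄┄┄─
░┄▲┄─

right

─█┄┄┄·
░┄─┄╬╬
░┄┄┄─┄
░┄─▲─╬
██████
██████

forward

──┄┄┄·
─█┄┄┄┄
░┄─┄╬╬
░┄┄▲─┄
░┄─┄─╬
██████

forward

······
──┄┄┄┄
─█┄┄┄┄
░┄─▲╬╬
░┄┄┄─┄
░┄─┄─╬

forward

······
·─┄┄░┄
──┄┄┄┄
─█┄▲┄┄
░┄─┄╬╬
░┄┄┄─┄

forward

······
·░─╬╬─
·─┄┄░┄
──┄▲┄┄
─█┄┄┄┄
░┄─┄╬╬

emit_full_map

·░─╬╬─
·─┄┄░┄
──┄▲┄┄
─█┄┄┄┄
░┄─┄╬╬
░┄┄┄─┄
░┄─┄─╬


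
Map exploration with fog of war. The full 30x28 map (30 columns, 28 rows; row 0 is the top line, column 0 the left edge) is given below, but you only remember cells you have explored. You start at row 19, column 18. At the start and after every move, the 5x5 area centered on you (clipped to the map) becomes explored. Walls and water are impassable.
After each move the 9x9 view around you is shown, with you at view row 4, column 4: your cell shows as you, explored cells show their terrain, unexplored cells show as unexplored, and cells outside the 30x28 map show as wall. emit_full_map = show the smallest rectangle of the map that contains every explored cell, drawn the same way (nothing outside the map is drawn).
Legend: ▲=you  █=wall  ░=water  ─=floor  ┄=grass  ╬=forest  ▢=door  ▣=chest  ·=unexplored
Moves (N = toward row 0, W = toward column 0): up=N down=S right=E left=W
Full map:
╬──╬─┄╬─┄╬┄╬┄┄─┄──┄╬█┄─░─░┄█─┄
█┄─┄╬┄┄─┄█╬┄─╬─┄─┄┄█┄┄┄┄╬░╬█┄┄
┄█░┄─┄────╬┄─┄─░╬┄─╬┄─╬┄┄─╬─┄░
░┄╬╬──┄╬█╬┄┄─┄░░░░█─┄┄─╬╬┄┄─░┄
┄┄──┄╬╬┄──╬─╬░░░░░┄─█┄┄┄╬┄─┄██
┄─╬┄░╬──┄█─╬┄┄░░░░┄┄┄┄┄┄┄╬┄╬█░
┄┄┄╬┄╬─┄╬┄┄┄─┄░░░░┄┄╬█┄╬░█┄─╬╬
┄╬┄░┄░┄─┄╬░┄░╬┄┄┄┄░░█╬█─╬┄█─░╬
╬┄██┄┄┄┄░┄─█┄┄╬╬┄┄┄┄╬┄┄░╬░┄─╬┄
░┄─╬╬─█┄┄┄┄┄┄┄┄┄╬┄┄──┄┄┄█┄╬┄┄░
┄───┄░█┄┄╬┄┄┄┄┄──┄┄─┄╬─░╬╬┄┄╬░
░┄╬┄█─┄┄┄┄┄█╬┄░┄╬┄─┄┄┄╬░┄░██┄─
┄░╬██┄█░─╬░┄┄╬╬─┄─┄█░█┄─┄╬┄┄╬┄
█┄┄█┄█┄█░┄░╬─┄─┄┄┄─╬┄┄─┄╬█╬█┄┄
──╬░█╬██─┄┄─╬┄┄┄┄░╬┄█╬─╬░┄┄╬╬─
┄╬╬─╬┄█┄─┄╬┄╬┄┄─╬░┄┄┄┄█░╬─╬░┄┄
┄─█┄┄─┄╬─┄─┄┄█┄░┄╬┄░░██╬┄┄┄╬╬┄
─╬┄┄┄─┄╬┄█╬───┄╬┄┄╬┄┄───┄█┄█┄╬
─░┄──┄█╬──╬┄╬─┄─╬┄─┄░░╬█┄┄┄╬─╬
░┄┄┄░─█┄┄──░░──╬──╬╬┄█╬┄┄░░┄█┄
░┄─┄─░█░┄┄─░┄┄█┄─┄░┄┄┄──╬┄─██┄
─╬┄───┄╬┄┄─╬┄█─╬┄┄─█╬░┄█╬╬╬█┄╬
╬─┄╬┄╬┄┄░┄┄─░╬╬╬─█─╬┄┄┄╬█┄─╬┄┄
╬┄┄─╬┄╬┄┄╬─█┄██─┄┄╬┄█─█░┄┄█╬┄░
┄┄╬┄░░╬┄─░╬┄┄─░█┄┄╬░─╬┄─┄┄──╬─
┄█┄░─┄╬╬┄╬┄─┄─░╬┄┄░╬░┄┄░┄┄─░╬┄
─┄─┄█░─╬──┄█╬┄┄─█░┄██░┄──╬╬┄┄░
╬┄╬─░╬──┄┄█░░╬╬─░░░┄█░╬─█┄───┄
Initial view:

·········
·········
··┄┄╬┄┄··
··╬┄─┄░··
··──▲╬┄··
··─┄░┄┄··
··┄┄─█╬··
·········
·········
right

·········
·········
·┄┄╬┄┄─··
·╬┄─┄░░··
·──╬▲┄█··
·─┄░┄┄┄··
·┄┄─█╬░··
·········
·········

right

·········
·········
┄┄╬┄┄──··
╬┄─┄░░╬··
──╬╬▲█╬··
─┄░┄┄┄─··
┄┄─█╬░┄··
·········
·········

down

·········
┄┄╬┄┄──··
╬┄─┄░░╬··
──╬╬┄█╬··
─┄░┄▲┄─··
┄┄─█╬░┄··
··─╬┄┄┄··
·········
·········

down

┄┄╬┄┄──··
╬┄─┄░░╬··
──╬╬┄█╬··
─┄░┄┄┄─··
┄┄─█▲░┄··
··─╬┄┄┄··
··╬┄█─█··
·········
·········

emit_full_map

┄┄╬┄┄──
╬┄─┄░░╬
──╬╬┄█╬
─┄░┄┄┄─
┄┄─█▲░┄
··─╬┄┄┄
··╬┄█─█

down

╬┄─┄░░╬··
──╬╬┄█╬··
─┄░┄┄┄─··
┄┄─█╬░┄··
··─╬▲┄┄··
··╬┄█─█··
··╬░─╬┄··
·········
·········

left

·╬┄─┄░░╬·
·──╬╬┄█╬·
·─┄░┄┄┄─·
·┄┄─█╬░┄·
··█─▲┄┄┄·
··┄╬┄█─█·
··┄╬░─╬┄·
·········
·········

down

·──╬╬┄█╬·
·─┄░┄┄┄─·
·┄┄─█╬░┄·
··█─╬┄┄┄·
··┄╬▲█─█·
··┄╬░─╬┄·
··┄░╬░┄··
·········
·········

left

··──╬╬┄█╬
··─┄░┄┄┄─
··┄┄─█╬░┄
··─█─╬┄┄┄
··┄┄▲┄█─█
··┄┄╬░─╬┄
··┄┄░╬░┄·
·········
·········

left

···──╬╬┄█
···─┄░┄┄┄
··╬┄┄─█╬░
··╬─█─╬┄┄
··─┄▲╬┄█─
··█┄┄╬░─╬
··╬┄┄░╬░┄
·········
·········

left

····──╬╬┄
····─┄░┄┄
··─╬┄┄─█╬
··╬╬─█─╬┄
··█─▲┄╬┄█
··░█┄┄╬░─
··░╬┄┄░╬░
·········
·········

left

·····──╬╬
·····─┄░┄
··█─╬┄┄─█
··╬╬╬─█─╬
··██▲┄┄╬┄
··─░█┄┄╬░
··─░╬┄┄░╬
·········
·········

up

·····╬┄─┄
·····──╬╬
··┄█┄─┄░┄
··█─╬┄┄─█
··╬╬▲─█─╬
··██─┄┄╬┄
··─░█┄┄╬░
··─░╬┄┄░╬
·········

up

·····┄┄╬┄
·····╬┄─┄
··──╬──╬╬
··┄█┄─┄░┄
··█─▲┄┄─█
··╬╬╬─█─╬
··██─┄┄╬┄
··─░█┄┄╬░
··─░╬┄┄░╬

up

·········
·····┄┄╬┄
··─┄─╬┄─┄
··──╬──╬╬
··┄█▲─┄░┄
··█─╬┄┄─█
··╬╬╬─█─╬
··██─┄┄╬┄
··─░█┄┄╬░

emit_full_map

···┄┄╬┄┄──
─┄─╬┄─┄░░╬
──╬──╬╬┄█╬
┄█▲─┄░┄┄┄─
█─╬┄┄─█╬░┄
╬╬╬─█─╬┄┄┄
██─┄┄╬┄█─█
─░█┄┄╬░─╬┄
─░╬┄┄░╬░┄·

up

·········
·········
··─┄╬┄┄╬┄
··─┄─╬┄─┄
··──▲──╬╬
··┄█┄─┄░┄
··█─╬┄┄─█
··╬╬╬─█─╬
··██─┄┄╬┄

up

·········
·········
··█┄░┄╬··
··─┄╬┄┄╬┄
··─┄▲╬┄─┄
··──╬──╬╬
··┄█┄─┄░┄
··█─╬┄┄─█
··╬╬╬─█─╬

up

·········
·········
··┄┄─╬░··
··█┄░┄╬··
··─┄▲┄┄╬┄
··─┄─╬┄─┄
··──╬──╬╬
··┄█┄─┄░┄
··█─╬┄┄─█

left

·········
·········
··╬┄┄─╬░·
··┄█┄░┄╬·
··──▲╬┄┄╬
··╬─┄─╬┄─
··░──╬──╬
···┄█┄─┄░
···█─╬┄┄─

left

·········
·········
··┄╬┄┄─╬░
··┄┄█┄░┄╬
··──▲┄╬┄┄
··┄╬─┄─╬┄
··░░──╬──
····┄█┄─┄
····█─╬┄┄

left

·········
·········
··╬┄╬┄┄─╬
··─┄┄█┄░┄
··╬─▲─┄╬┄
··╬┄╬─┄─╬
··─░░──╬─
·····┄█┄─
·····█─╬┄

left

·········
·········
··┄╬┄╬┄┄─
··┄─┄┄█┄░
··█╬▲──┄╬
··─╬┄╬─┄─
··──░░──╬
······┄█┄
······█─╬

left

·········
·········
··─┄╬┄╬┄┄
··─┄─┄┄█┄
··┄█▲───┄
··──╬┄╬─┄
··┄──░░──
·······┄█
·······█─

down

·········
··─┄╬┄╬┄┄
··─┄─┄┄█┄
··┄█╬───┄
··──▲┄╬─┄
··┄──░░──
··┄┄─░┄┄█
·······█─
·······╬╬

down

··─┄╬┄╬┄┄
··─┄─┄┄█┄
··┄█╬───┄
··──╬┄╬─┄
··┄─▲░░──
··┄┄─░┄┄█
··┄┄─╬┄█─
·······╬╬
·······██

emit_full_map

─┄╬┄╬┄┄─╬░·····
─┄─┄┄█┄░┄╬·····
┄█╬───┄╬┄┄╬┄┄──
──╬┄╬─┄─╬┄─┄░░╬
┄─▲░░──╬──╬╬┄█╬
┄┄─░┄┄█┄─┄░┄┄┄─
┄┄─╬┄█─╬┄┄─█╬░┄
·····╬╬╬─█─╬┄┄┄
·····██─┄┄╬┄█─█
·····─░█┄┄╬░─╬┄
·····─░╬┄┄░╬░┄·

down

··─┄─┄┄█┄
··┄█╬───┄
··──╬┄╬─┄
··┄──░░──
··┄┄▲░┄┄█
··┄┄─╬┄█─
··░┄┄─░╬╬
·······██
·······─░

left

···─┄─┄┄█
···┄█╬───
··╬──╬┄╬─
··┄┄──░░─
··░┄▲─░┄┄
··╬┄┄─╬┄█
··┄░┄┄─░╬
········█
········─

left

····─┄─┄┄
····┄█╬──
··█╬──╬┄╬
··█┄┄──░░
··█░▲┄─░┄
··┄╬┄┄─╬┄
··┄┄░┄┄─░
·········
·········

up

····─┄╬┄╬
····─┄─┄┄
··┄╬┄█╬──
··█╬──╬┄╬
··█┄▲──░░
··█░┄┄─░┄
··┄╬┄┄─╬┄
··┄┄░┄┄─░
·········

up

·········
····─┄╬┄╬
··┄╬─┄─┄┄
··┄╬┄█╬──
··█╬▲─╬┄╬
··█┄┄──░░
··█░┄┄─░┄
··┄╬┄┄─╬┄
··┄┄░┄┄─░

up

·········
·········
··█┄─┄╬┄╬
··┄╬─┄─┄┄
··┄╬▲█╬──
··█╬──╬┄╬
··█┄┄──░░
··█░┄┄─░┄
··┄╬┄┄─╬┄

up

·········
·········
··██─┄┄··
··█┄─┄╬┄╬
··┄╬▲┄─┄┄
··┄╬┄█╬──
··█╬──╬┄╬
··█┄┄──░░
··█░┄┄─░┄

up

·········
·········
··┄█░┄░··
··██─┄┄··
··█┄▲┄╬┄╬
··┄╬─┄─┄┄
··┄╬┄█╬──
··█╬──╬┄╬
··█┄┄──░░

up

·········
·········
··█░─╬░··
··┄█░┄░··
··██▲┄┄··
··█┄─┄╬┄╬
··┄╬─┄─┄┄
··┄╬┄█╬──
··█╬──╬┄╬

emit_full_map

█░─╬░············
┄█░┄░············
██▲┄┄············
█┄─┄╬┄╬┄┄─╬░·····
┄╬─┄─┄┄█┄░┄╬·····
┄╬┄█╬───┄╬┄┄╬┄┄──
█╬──╬┄╬─┄─╬┄─┄░░╬
█┄┄──░░──╬──╬╬┄█╬
█░┄┄─░┄┄█┄─┄░┄┄┄─
┄╬┄┄─╬┄█─╬┄┄─█╬░┄
┄┄░┄┄─░╬╬╬─█─╬┄┄┄
·······██─┄┄╬┄█─█
·······─░█┄┄╬░─╬┄
·······─░╬┄┄░╬░┄·

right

·········
·········
·█░─╬░┄··
·┄█░┄░╬··
·██─▲┄─··
·█┄─┄╬┄╬┄
·┄╬─┄─┄┄█
·┄╬┄█╬───
·█╬──╬┄╬─

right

·········
·········
█░─╬░┄┄··
┄█░┄░╬─··
██─┄▲─╬··
█┄─┄╬┄╬┄┄
┄╬─┄─┄┄█┄
┄╬┄█╬───┄
█╬──╬┄╬─┄

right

·········
·········
░─╬░┄┄╬··
█░┄░╬─┄··
█─┄┄▲╬┄··
┄─┄╬┄╬┄┄─
╬─┄─┄┄█┄░
╬┄█╬───┄╬
╬──╬┄╬─┄─

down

·········
░─╬░┄┄╬··
█░┄░╬─┄··
█─┄┄─╬┄··
┄─┄╬▲╬┄┄─
╬─┄─┄┄█┄░
╬┄█╬───┄╬
╬──╬┄╬─┄─
┄┄──░░──╬

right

·········
─╬░┄┄╬···
░┄░╬─┄─··
─┄┄─╬┄┄··
─┄╬┄▲┄┄─╬
─┄─┄┄█┄░┄
┄█╬───┄╬┄
──╬┄╬─┄─╬
┄──░░──╬─

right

·········
╬░┄┄╬····
┄░╬─┄─┄··
┄┄─╬┄┄┄··
┄╬┄╬▲┄─╬░
┄─┄┄█┄░┄╬
█╬───┄╬┄┄
─╬┄╬─┄─╬┄
──░░──╬──

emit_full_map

█░─╬░┄┄╬·········
┄█░┄░╬─┄─┄·······
██─┄┄─╬┄┄┄·······
█┄─┄╬┄╬▲┄─╬░·····
┄╬─┄─┄┄█┄░┄╬·····
┄╬┄█╬───┄╬┄┄╬┄┄──
█╬──╬┄╬─┄─╬┄─┄░░╬
█┄┄──░░──╬──╬╬┄█╬
█░┄┄─░┄┄█┄─┄░┄┄┄─
┄╬┄┄─╬┄█─╬┄┄─█╬░┄
┄┄░┄┄─░╬╬╬─█─╬┄┄┄
·······██─┄┄╬┄█─█
·······─░█┄┄╬░─╬┄
·······─░╬┄┄░╬░┄·


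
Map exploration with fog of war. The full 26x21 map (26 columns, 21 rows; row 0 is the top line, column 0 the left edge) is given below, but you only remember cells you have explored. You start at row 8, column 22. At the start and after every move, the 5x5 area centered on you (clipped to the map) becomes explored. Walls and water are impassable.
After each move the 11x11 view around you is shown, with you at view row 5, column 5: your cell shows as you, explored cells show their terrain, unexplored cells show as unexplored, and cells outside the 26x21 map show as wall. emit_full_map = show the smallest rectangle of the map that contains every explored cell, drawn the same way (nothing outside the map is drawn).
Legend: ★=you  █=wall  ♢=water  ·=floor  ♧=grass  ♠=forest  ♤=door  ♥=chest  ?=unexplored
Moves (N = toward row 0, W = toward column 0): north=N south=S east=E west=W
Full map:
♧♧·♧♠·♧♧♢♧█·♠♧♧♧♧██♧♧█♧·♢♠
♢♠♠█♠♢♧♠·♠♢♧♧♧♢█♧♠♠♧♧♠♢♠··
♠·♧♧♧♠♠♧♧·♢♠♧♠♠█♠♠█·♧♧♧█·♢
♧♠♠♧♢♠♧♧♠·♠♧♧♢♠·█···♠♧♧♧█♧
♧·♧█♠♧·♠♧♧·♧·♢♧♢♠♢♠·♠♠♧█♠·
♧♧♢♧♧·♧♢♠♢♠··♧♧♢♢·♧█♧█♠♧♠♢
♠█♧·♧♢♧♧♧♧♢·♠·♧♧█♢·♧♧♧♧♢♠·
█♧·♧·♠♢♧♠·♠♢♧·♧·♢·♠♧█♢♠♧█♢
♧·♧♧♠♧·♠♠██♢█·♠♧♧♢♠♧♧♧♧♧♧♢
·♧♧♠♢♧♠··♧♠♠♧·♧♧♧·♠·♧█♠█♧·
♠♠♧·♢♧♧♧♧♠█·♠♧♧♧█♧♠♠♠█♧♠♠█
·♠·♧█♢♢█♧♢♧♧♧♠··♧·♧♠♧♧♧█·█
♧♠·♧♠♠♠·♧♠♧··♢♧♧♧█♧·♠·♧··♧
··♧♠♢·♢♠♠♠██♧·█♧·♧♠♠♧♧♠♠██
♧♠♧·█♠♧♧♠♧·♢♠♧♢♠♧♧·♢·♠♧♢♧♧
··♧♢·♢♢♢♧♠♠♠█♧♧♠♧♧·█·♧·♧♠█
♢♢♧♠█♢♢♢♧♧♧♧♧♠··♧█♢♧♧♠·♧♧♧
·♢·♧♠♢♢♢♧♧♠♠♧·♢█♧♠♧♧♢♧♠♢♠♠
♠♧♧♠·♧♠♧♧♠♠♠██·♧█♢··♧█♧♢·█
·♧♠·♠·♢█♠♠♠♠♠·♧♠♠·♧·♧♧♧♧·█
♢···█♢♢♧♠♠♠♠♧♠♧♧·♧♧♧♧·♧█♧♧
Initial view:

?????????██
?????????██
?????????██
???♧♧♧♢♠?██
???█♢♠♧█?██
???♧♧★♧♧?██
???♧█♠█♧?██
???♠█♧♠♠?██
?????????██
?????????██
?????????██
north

?????????██
?????????██
?????????██
???♧█♠♧♠?██
???♧♧♧♢♠?██
???█♢★♧█?██
???♧♧♧♧♧?██
???♧█♠█♧?██
???♠█♧♠♠?██
?????????██
?????????██

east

????????███
????????███
????????███
??♧█♠♧♠♢███
??♧♧♧♢♠·███
??█♢♠★█♢███
??♧♧♧♧♧♢███
??♧█♠█♧·███
??♠█♧♠♠?███
????????███
????????███

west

?????????██
?????????██
?????????██
???♧█♠♧♠♢██
???♧♧♧♢♠·██
???█♢★♧█♢██
???♧♧♧♧♧♢██
???♧█♠█♧·██
???♠█♧♠♠?██
?????????██
?????????██

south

?????????██
?????????██
???♧█♠♧♠♢██
???♧♧♧♢♠·██
???█♢♠♧█♢██
???♧♧★♧♧♢██
???♧█♠█♧·██
???♠█♧♠♠?██
?????????██
?????????██
?????????██

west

??????????█
??????????█
????♧█♠♧♠♢█
???♧♧♧♧♢♠·█
???♧█♢♠♧█♢█
???♧♧★♧♧♧♢█
???·♧█♠█♧·█
???♠♠█♧♠♠?█
??????????█
??????????█
??????????█

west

???????????
???????????
?????♧█♠♧♠♢
???·♧♧♧♧♢♠·
???♠♧█♢♠♧█♢
???♠♧★♧♧♧♧♢
???♠·♧█♠█♧·
???♠♠♠█♧♠♠?
???????????
???????????
???????????

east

??????????█
??????????█
????♧█♠♧♠♢█
??·♧♧♧♧♢♠·█
??♠♧█♢♠♧█♢█
??♠♧♧★♧♧♧♢█
??♠·♧█♠█♧·█
??♠♠♠█♧♠♠?█
??????????█
??????????█
??????????█

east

?????????██
?????????██
???♧█♠♧♠♢██
?·♧♧♧♧♢♠·██
?♠♧█♢♠♧█♢██
?♠♧♧♧★♧♧♢██
?♠·♧█♠█♧·██
?♠♠♠█♧♠♠?██
?????????██
?????????██
?????????██

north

?????????██
?????????██
?????????██
???♧█♠♧♠♢██
?·♧♧♧♧♢♠·██
?♠♧█♢★♧█♢██
?♠♧♧♧♧♧♧♢██
?♠·♧█♠█♧·██
?♠♠♠█♧♠♠?██
?????????██
?????????██

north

?????????██
?????????██
?????????██
???♠♠♧█♠?██
???♧█♠♧♠♢██
?·♧♧♧★♢♠·██
?♠♧█♢♠♧█♢██
?♠♧♧♧♧♧♧♢██
?♠·♧█♠█♧·██
?♠♠♠█♧♠♠?██
?????????██

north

?????????██
?????????██
?????????██
???♠♧♧♧█?██
???♠♠♧█♠?██
???♧█★♧♠♢██
?·♧♧♧♧♢♠·██
?♠♧█♢♠♧█♢██
?♠♧♧♧♧♧♧♢██
?♠·♧█♠█♧·██
?♠♠♠█♧♠♠?██

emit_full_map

??♠♧♧♧█?
??♠♠♧█♠?
??♧█★♧♠♢
·♧♧♧♧♢♠·
♠♧█♢♠♧█♢
♠♧♧♧♧♧♧♢
♠·♧█♠█♧·
♠♠♠█♧♠♠?

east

????????███
????????███
????????███
??♠♧♧♧█♧███
??♠♠♧█♠·███
??♧█♠★♠♢███
·♧♧♧♧♢♠·███
♠♧█♢♠♧█♢███
♠♧♧♧♧♧♧♢███
♠·♧█♠█♧·███
♠♠♠█♧♠♠?███

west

?????????██
?????????██
?????????██
???♠♧♧♧█♧██
???♠♠♧█♠·██
???♧█★♧♠♢██
?·♧♧♧♧♢♠·██
?♠♧█♢♠♧█♢██
?♠♧♧♧♧♧♧♢██
?♠·♧█♠█♧·██
?♠♠♠█♧♠♠?██

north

███████████
?????????██
?????????██
???♧♧♧█·?██
???♠♧♧♧█♧██
???♠♠★█♠·██
???♧█♠♧♠♢██
?·♧♧♧♧♢♠·██
?♠♧█♢♠♧█♢██
?♠♧♧♧♧♧♧♢██
?♠·♧█♠█♧·██

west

███████████
??????????█
??????????█
???·♧♧♧█·?█
???·♠♧♧♧█♧█
???·♠★♧█♠·█
???█♧█♠♧♠♢█
??·♧♧♧♧♢♠·█
??♠♧█♢♠♧█♢█
??♠♧♧♧♧♧♧♢█
??♠·♧█♠█♧·█

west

███████████
???????????
???????????
???█·♧♧♧█·?
???··♠♧♧♧█♧
???♠·★♠♧█♠·
???♧█♧█♠♧♠♢
???·♧♧♧♧♢♠·
???♠♧█♢♠♧█♢
???♠♧♧♧♧♧♧♢
???♠·♧█♠█♧·

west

███████████
???????????
???????????
???♠█·♧♧♧█·
???···♠♧♧♧█
???♢♠★♠♠♧█♠
???·♧█♧█♠♧♠
???♢·♧♧♧♧♢♠
????♠♧█♢♠♧█
????♠♧♧♧♧♧♧
????♠·♧█♠█♧

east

███████████
???????????
???????????
??♠█·♧♧♧█·?
??···♠♧♧♧█♧
??♢♠·★♠♧█♠·
??·♧█♧█♠♧♠♢
??♢·♧♧♧♧♢♠·
???♠♧█♢♠♧█♢
???♠♧♧♧♧♧♧♢
???♠·♧█♠█♧·

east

███████████
??????????█
??????????█
?♠█·♧♧♧█·?█
?···♠♧♧♧█♧█
?♢♠·♠★♧█♠·█
?·♧█♧█♠♧♠♢█
?♢·♧♧♧♧♢♠·█
??♠♧█♢♠♧█♢█
??♠♧♧♧♧♧♧♢█
??♠·♧█♠█♧·█

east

███████████
?????????██
?????????██
♠█·♧♧♧█·?██
···♠♧♧♧█♧██
♢♠·♠♠★█♠·██
·♧█♧█♠♧♠♢██
♢·♧♧♧♧♢♠·██
?♠♧█♢♠♧█♢██
?♠♧♧♧♧♧♧♢██
?♠·♧█♠█♧·██

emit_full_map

♠█·♧♧♧█·?
···♠♧♧♧█♧
♢♠·♠♠★█♠·
·♧█♧█♠♧♠♢
♢·♧♧♧♧♢♠·
?♠♧█♢♠♧█♢
?♠♧♧♧♧♧♧♢
?♠·♧█♠█♧·
?♠♠♠█♧♠♠?

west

███████████
??????????█
??????????█
?♠█·♧♧♧█·?█
?···♠♧♧♧█♧█
?♢♠·♠★♧█♠·█
?·♧█♧█♠♧♠♢█
?♢·♧♧♧♧♢♠·█
??♠♧█♢♠♧█♢█
??♠♧♧♧♧♧♧♢█
??♠·♧█♠█♧·█

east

███████████
?????????██
?????????██
♠█·♧♧♧█·?██
···♠♧♧♧█♧██
♢♠·♠♠★█♠·██
·♧█♧█♠♧♠♢██
♢·♧♧♧♧♢♠·██
?♠♧█♢♠♧█♢██
?♠♧♧♧♧♧♧♢██
?♠·♧█♠█♧·██

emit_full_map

♠█·♧♧♧█·?
···♠♧♧♧█♧
♢♠·♠♠★█♠·
·♧█♧█♠♧♠♢
♢·♧♧♧♧♢♠·
?♠♧█♢♠♧█♢
?♠♧♧♧♧♧♧♢
?♠·♧█♠█♧·
?♠♠♠█♧♠♠?


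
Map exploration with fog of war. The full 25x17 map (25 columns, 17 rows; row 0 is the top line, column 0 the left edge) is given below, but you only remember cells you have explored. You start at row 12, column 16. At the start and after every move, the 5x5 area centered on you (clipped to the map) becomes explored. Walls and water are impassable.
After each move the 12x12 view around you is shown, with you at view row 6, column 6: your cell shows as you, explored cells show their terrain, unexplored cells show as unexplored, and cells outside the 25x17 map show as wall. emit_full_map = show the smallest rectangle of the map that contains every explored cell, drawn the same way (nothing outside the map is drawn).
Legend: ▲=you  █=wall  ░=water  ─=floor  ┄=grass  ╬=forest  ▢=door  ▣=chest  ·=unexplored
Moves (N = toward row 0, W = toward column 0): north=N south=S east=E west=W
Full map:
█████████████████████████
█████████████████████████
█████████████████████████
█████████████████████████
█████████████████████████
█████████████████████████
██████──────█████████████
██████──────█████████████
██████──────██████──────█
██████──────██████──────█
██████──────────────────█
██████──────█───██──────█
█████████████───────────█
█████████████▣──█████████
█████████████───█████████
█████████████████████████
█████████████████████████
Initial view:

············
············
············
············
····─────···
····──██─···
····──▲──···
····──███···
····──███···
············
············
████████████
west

············
············
············
············
····──────··
····───██─··
····──▲───··
····▣──███··
····───███··
············
············
████████████

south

············
············
············
····──────··
····───██─··
····──────··
····▣─▲███··
····───███··
····█████···
············
████████████
████████████

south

············
············
····──────··
····───██─··
····──────··
····▣──███··
····──▲███··
····█████···
····█████···
████████████
████████████
████████████

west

············
············
·····──────·
·····───██─·
····█──────·
····█▣──███·
····█─▲─███·
····██████··
····██████··
████████████
████████████
████████████

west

············
············
······──────
······───██─
····██──────
····██▣──███
····██▲──███
····███████·
····███████·
████████████
████████████
████████████

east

············
············
·····──────·
·····───██─·
···██──────·
···██▣──███·
···██─▲─███·
···███████··
···███████··
████████████
████████████
████████████

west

············
············
······──────
······───██─
····██──────
····██▣──███
····██▲──███
····███████·
····███████·
████████████
████████████
████████████

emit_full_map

··──────
··───██─
██──────
██▣──███
██▲──███
███████·
███████·

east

············
············
·····──────·
·····───██─·
···██──────·
···██▣──███·
···██─▲─███·
···███████··
···███████··
████████████
████████████
████████████

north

············
············
············
·····──────·
····█───██─·
···██──────·
···██▣▲─███·
···██───███·
···███████··
···███████··
████████████
████████████

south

············
············
·····──────·
····█───██─·
···██──────·
···██▣──███·
···██─▲─███·
···███████··
···███████··
████████████
████████████
████████████

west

············
············
······──────
·····█───██─
····██──────
····██▣──███
····██▲──███
····███████·
····███████·
████████████
████████████
████████████

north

············
············
············
······──────
····─█───██─
····██──────
····██▲──███
····██───███
····███████·
····███████·
████████████
████████████

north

············
············
············
············
····────────
····─█───██─
····██▲─────
····██▣──███
····██───███
····███████·
····███████·
████████████

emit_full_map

────────
─█───██─
██▲─────
██▣──███
██───███
███████·
███████·

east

············
············
············
············
···────────·
···─█───██─·
···██─▲────·
···██▣──███·
···██───███·
···███████··
···███████··
████████████

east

············
············
············
············
··────────··
··─█───██─··
··██──▲───··
··██▣──███··
··██───███··
··███████···
··███████···
████████████

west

············
············
············
············
···────────·
···─█───██─·
···██─▲────·
···██▣──███·
···██───███·
···███████··
···███████··
████████████

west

············
············
············
············
····────────
····─█───██─
····██▲─────
····██▣──███
····██───███
····███████·
····███████·
████████████

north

············
············
············
············
····─████···
····────────
····─█▲──██─
····██──────
····██▣──███
····██───███
····███████·
····███████·

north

············
············
············
············
····─████···
····─████···
····──▲─────
····─█───██─
····██──────
····██▣──███
····██───███
····███████·

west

············
············
············
············
····──████··
····──████··
····──▲─────
····──█───██
····███─────
·····██▣──██
·····██───██
·····███████

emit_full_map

──████···
──████···
──▲──────
──█───██─
███──────
·██▣──███
·██───███
·███████·
·███████·

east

············
············
············
············
···──████···
···──████···
···───▲─────
···──█───██─
···███──────
····██▣──███
····██───███
····███████·

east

············
············
············
············
··──█████···
··──█████···
··────▲────·
··──█───██─·
··███──────·
···██▣──███·
···██───███·
···███████··

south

············
············
············
··──█████···
··──█████···
··─────────·
··──█─▲─██─·
··███──────·
···██▣──███·
···██───███·
···███████··
···███████··

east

············
············
············
·──█████····
·──██████···
·─────────··
·──█──▲██─··
·███──────··
··██▣──███··
··██───███··
··███████···
··███████···

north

············
············
············
············
·──██████···
·──██████···
·─────▲───··
·──█───██─··
·███──────··
··██▣──███··
··██───███··
··███████···

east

············
············
············
············
──██████─···
──██████─···
──────▲──···
──█───██─···
███──────···
·██▣──███···
·██───███···
·███████····

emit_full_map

──██████─
──██████─
──────▲──
──█───██─
███──────
·██▣──███
·██───███
·███████·
·███████·


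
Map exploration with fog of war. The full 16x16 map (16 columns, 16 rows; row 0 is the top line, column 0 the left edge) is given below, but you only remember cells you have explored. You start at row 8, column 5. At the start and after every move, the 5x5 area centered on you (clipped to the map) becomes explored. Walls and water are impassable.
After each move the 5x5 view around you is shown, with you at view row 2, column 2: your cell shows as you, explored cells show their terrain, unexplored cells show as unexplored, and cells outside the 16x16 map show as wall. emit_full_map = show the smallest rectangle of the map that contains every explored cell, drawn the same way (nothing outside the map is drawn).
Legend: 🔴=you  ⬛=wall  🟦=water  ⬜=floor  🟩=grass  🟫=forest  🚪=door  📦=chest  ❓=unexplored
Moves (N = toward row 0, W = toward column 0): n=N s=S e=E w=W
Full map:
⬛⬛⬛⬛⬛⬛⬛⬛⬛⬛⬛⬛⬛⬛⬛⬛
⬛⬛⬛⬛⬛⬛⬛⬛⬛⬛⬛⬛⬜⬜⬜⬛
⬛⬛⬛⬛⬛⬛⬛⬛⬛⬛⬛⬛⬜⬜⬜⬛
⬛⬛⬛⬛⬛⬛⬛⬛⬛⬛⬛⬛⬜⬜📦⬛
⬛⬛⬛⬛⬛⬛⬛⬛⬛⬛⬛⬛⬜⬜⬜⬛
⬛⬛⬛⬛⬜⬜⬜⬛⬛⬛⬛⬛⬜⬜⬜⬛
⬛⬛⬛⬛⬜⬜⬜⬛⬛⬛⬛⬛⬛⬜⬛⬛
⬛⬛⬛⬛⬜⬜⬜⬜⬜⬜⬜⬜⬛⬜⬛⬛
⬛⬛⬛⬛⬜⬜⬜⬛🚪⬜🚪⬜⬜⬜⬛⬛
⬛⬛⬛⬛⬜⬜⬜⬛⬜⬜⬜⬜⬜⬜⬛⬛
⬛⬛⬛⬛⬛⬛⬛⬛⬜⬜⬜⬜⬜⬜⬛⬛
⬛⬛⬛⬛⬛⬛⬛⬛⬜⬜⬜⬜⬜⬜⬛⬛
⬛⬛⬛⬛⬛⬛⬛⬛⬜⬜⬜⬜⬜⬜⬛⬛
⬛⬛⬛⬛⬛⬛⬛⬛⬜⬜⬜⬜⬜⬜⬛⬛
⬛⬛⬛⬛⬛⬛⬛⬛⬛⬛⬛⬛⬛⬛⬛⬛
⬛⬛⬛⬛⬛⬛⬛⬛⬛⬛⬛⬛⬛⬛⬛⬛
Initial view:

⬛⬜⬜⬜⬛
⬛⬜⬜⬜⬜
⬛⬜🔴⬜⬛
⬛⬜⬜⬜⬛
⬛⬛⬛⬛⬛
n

⬛⬜⬜⬜⬛
⬛⬜⬜⬜⬛
⬛⬜🔴⬜⬜
⬛⬜⬜⬜⬛
⬛⬜⬜⬜⬛

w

⬛⬛⬜⬜⬜
⬛⬛⬜⬜⬜
⬛⬛🔴⬜⬜
⬛⬛⬜⬜⬜
⬛⬛⬜⬜⬜

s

⬛⬛⬜⬜⬜
⬛⬛⬜⬜⬜
⬛⬛🔴⬜⬜
⬛⬛⬜⬜⬜
⬛⬛⬛⬛⬛

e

⬛⬜⬜⬜⬛
⬛⬜⬜⬜⬜
⬛⬜🔴⬜⬛
⬛⬜⬜⬜⬛
⬛⬛⬛⬛⬛

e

⬜⬜⬜⬛⬛
⬜⬜⬜⬜⬜
⬜⬜🔴⬛🚪
⬜⬜⬜⬛⬜
⬛⬛⬛⬛⬜

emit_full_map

⬛⬛⬜⬜⬜⬛❓
⬛⬛⬜⬜⬜⬛⬛
⬛⬛⬜⬜⬜⬜⬜
⬛⬛⬜⬜🔴⬛🚪
⬛⬛⬜⬜⬜⬛⬜
⬛⬛⬛⬛⬛⬛⬜

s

⬜⬜⬜⬜⬜
⬜⬜⬜⬛🚪
⬜⬜🔴⬛⬜
⬛⬛⬛⬛⬜
⬛⬛⬛⬛⬜

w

⬛⬜⬜⬜⬜
⬛⬜⬜⬜⬛
⬛⬜🔴⬜⬛
⬛⬛⬛⬛⬛
⬛⬛⬛⬛⬛

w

⬛⬛⬜⬜⬜
⬛⬛⬜⬜⬜
⬛⬛🔴⬜⬜
⬛⬛⬛⬛⬛
⬛⬛⬛⬛⬛

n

⬛⬛⬜⬜⬜
⬛⬛⬜⬜⬜
⬛⬛🔴⬜⬜
⬛⬛⬜⬜⬜
⬛⬛⬛⬛⬛

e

⬛⬜⬜⬜⬛
⬛⬜⬜⬜⬜
⬛⬜🔴⬜⬛
⬛⬜⬜⬜⬛
⬛⬛⬛⬛⬛

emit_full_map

⬛⬛⬜⬜⬜⬛❓
⬛⬛⬜⬜⬜⬛⬛
⬛⬛⬜⬜⬜⬜⬜
⬛⬛⬜🔴⬜⬛🚪
⬛⬛⬜⬜⬜⬛⬜
⬛⬛⬛⬛⬛⬛⬜
⬛⬛⬛⬛⬛⬛⬜
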